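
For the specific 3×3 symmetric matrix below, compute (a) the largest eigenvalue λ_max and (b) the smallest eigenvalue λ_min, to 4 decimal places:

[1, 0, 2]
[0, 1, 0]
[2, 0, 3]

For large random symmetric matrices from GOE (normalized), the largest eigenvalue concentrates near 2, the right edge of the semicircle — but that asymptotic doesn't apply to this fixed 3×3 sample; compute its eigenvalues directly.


Since M is real symmetric, all three eigenvalues are real; they are the roots of det(λI − M) = λ³ − (tr M) λ² + s λ − det M, where s is the sum of the principal 2×2 minors.
tr M = 1 + 1 + 3 = 5.
s = (1·1 − 0²) + (1·3 − 2²) + (1·3 − 0²) = 1 + (-1) + 3 = 3.
det M (expand along row 1) = 1·3 − 0·0 + 2·(-2) = -1.
Characteristic polynomial: λ³ − 5λ² + 3λ + 1 = 0.
Substitute λ = y + (tr M)/3 = y + 1.666667 to remove the quadratic term: y³ + p·y + q = 0 with p = s − (tr M)²/3 = -5.333333 and q = −2(tr M)³/27 + (tr M)·s/3 − det M = -3.259259.
Three real roots ⇒ use the trigonometric (Viète) form: r = 2√(−p/3) = 2.666667, φ = arccos(3q/(p·r)) = arccos(0.687500) = 0.812756 rad.
y_k = r·cos(φ/3 − 2πk/3) for k = 0, 1, 2 gives y = 2.569401, -0.666667, -1.902735.
λ_k = y_k + 1.666667 gives λ = 4.2361, 1.0000, -0.2361 (check: the sum is 5.0000 = tr M).

Hence λ_max = 4.2361 and λ_min = -0.2361.


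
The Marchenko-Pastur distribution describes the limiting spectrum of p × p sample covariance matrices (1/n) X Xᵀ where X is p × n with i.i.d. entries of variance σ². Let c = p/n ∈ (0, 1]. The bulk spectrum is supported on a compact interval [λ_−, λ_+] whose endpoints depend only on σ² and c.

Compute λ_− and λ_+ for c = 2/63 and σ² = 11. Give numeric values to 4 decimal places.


c = 2/63 = 0.031746; √c = 0.178174.
λ_− = σ² (1 − √c)² = 11 · (1 − 0.178174)² = 11 · (0.821826)² = 7.429375.
λ_+ = σ² (1 + √c)² = 11 · (1 + 0.178174)² = 11 · (1.178174)² = 15.269038.

Rounded to 4 decimal places: λ_− ≈ 7.4294, λ_+ ≈ 15.2690.


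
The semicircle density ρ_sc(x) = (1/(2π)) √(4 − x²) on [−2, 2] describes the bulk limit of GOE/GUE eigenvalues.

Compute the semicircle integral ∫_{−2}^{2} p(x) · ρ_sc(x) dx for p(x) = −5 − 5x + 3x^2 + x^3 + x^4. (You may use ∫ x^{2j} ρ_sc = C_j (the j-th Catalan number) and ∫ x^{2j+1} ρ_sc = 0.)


Write p(x) = Σ a_i x^i, split into monomials and integrate each against ρ_sc separately.
Using ∫ x^{2j} ρ_sc = C_j = (1/(j+1)) C(2j, j) (Catalan numbers) and ∫ x^{2j+1} ρ_sc = 0 (odd monomials vanish by symmetry):
  i = 0 (even): a_0 · C_{0} = -5 · 1 = -5
  i = 1 (odd): ∫ x^1 ρ_sc = 0 (vanishes)
  i = 2 (even): a_2 · C_{1} = 3 · 1 = 3
  i = 3 (odd): ∫ x^3 ρ_sc = 0 (vanishes)
  i = 4 (even): a_4 · C_{2} = 1 · 2 = 2

Summing the contributions: ∫_{−2}^{2} p(x) ρ_sc(x) dx = (-5) + 3 + 2 = 0.


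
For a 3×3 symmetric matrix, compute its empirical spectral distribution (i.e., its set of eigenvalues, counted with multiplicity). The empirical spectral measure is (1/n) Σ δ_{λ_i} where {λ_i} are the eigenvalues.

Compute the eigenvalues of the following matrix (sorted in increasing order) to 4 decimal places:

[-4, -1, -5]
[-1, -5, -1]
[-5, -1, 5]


Since M is real symmetric, all three eigenvalues are real; they are the roots of det(λI − M) = λ³ − (tr M) λ² + s λ − det M, where s is the sum of the principal 2×2 minors.
tr M = -4 + (-5) + 5 = -4.
s = ((-4)·(-5) − (-1)²) + ((-4)·5 − (-5)²) + ((-5)·5 − (-1)²) = 19 + (-45) + (-26) = -52.
det M (expand along row 1) = (-4)·(-26) − (-1)·(-10) + (-5)·(-24) = 214.
Characteristic polynomial: λ³ + 4λ² − 52λ − 214 = 0.
Substitute λ = y + (tr M)/3 = y − 1.333333 to remove the quadratic term: y³ + p·y + q = 0 with p = s − (tr M)²/3 = -57.333333 and q = −2(tr M)³/27 + (tr M)·s/3 − det M = -139.925926.
Three real roots ⇒ use the trigonometric (Viète) form: r = 2√(−p/3) = 8.743251, φ = arccos(3q/(p·r)) = arccos(0.837412) = 0.578265 rad.
y_k = r·cos(φ/3 − 2πk/3) for k = 0, 1, 2 gives y = 8.581328, -2.840168, -5.741160.
λ_k = y_k − 1.333333 gives λ = 7.2480, -4.1735, -7.0745 (check: the sum is -4.0000 = tr M).

Eigenvalues sorted in increasing order: [-7.0745, -4.1735, 7.2480].


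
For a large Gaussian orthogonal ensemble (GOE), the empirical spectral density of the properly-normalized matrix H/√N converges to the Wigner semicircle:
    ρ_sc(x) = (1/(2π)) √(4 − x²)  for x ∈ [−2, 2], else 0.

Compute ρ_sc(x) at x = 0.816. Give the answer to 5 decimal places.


ρ_sc(x) = (1/(2π)) √(4 − x²). With x = 0.816:
  4 − x² = 4 − (0.816)² = 4 − 0.665856 = 3.334144.
  √(4 − x²) = 1.825964.
  1/(2π) = 0.159155.
  ρ_sc(0.816) = 0.159155 · 1.825964 = 0.290611.

Rounded to 5 decimal places: ρ_sc(0.816) ≈ 0.29061.


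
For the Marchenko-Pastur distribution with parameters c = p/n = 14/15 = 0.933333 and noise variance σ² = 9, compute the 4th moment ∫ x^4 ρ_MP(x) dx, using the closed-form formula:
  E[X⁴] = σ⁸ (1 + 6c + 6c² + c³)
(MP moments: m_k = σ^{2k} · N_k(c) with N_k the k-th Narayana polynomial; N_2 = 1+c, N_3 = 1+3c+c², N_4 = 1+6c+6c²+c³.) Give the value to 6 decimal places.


E[X⁴] = σ⁸ (1 + 6c + 6c² + c³) (fourth MP moment). With σ² = 9 (so σ⁸ = 6561) and c = 14/15 = 0.933333: E[X⁴] = 6561 · (1 + 6·0.933333 + 6·(0.933333)² + (0.933333)³) = 6561 · 12.639704.

So E[X^4] = 82929.096000.


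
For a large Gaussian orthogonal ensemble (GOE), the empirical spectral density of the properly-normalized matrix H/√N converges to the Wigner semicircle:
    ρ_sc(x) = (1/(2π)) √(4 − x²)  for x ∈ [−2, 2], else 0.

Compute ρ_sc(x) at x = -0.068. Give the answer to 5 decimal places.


ρ_sc(x) = (1/(2π)) √(4 − x²). With x = -0.068:
  4 − x² = 4 − (-0.068)² = 4 − 0.004624 = 3.995376.
  √(4 − x²) = 1.998844.
  1/(2π) = 0.159155.
  ρ_sc(-0.068) = 0.159155 · 1.998844 = 0.318126.

Rounded to 5 decimal places: ρ_sc(-0.068) ≈ 0.31813.


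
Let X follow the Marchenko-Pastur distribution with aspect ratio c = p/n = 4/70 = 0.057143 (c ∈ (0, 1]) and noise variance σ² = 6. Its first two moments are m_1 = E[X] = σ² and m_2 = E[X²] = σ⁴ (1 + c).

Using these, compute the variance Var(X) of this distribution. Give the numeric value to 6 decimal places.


m_1 = E[X] = σ² = 6, so m_1² = 36.
m_2 = E[X²] = σ⁴ (1 + c) = 36 · (1 + 0.057143) = 36 · 1.057143 = 38.057143.
(Note m_2 − m_1² simplifies to c · σ⁴ = 0.057143 · 36.)

Var(X) = m_2 − m_1² = 38.057143 − 36 = 2.057143.


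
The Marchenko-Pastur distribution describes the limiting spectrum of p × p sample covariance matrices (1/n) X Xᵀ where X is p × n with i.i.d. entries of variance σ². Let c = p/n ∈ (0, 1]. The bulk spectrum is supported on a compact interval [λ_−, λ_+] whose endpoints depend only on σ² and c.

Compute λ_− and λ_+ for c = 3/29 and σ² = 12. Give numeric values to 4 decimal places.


c = 3/29 = 0.103448; √c = 0.321634.
λ_− = σ² (1 − √c)² = 12 · (1 − 0.321634)² = 12 · (0.678366)² = 5.522169.
λ_+ = σ² (1 + √c)² = 12 · (1 + 0.321634)² = 12 · (1.321634)² = 20.960590.

Rounded to 4 decimal places: λ_− ≈ 5.5222, λ_+ ≈ 20.9606.


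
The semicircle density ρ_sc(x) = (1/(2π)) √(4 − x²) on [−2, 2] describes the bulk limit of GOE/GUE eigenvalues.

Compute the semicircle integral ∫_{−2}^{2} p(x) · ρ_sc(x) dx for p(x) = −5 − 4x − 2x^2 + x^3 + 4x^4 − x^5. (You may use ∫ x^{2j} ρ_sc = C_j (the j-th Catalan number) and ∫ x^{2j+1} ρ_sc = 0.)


Write p(x) = Σ a_i x^i, split into monomials and integrate each against ρ_sc separately.
Using ∫ x^{2j} ρ_sc = C_j = (1/(j+1)) C(2j, j) (Catalan numbers) and ∫ x^{2j+1} ρ_sc = 0 (odd monomials vanish by symmetry):
  i = 0 (even): a_0 · C_{0} = -5 · 1 = -5
  i = 1 (odd): ∫ x^1 ρ_sc = 0 (vanishes)
  i = 2 (even): a_2 · C_{1} = -2 · 1 = -2
  i = 3 (odd): ∫ x^3 ρ_sc = 0 (vanishes)
  i = 4 (even): a_4 · C_{2} = 4 · 2 = 8
  i = 5 (odd): ∫ x^5 ρ_sc = 0 (vanishes)

Summing the contributions: ∫_{−2}^{2} p(x) ρ_sc(x) dx = (-5) + (-2) + 8 = 1.


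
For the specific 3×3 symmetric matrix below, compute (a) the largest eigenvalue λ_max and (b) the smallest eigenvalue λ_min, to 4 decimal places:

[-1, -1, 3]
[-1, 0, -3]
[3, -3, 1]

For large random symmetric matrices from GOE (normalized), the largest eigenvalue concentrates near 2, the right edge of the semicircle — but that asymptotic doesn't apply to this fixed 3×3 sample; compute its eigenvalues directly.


Since M is real symmetric, all three eigenvalues are real; they are the roots of det(λI − M) = λ³ − (tr M) λ² + s λ − det M, where s is the sum of the principal 2×2 minors.
tr M = -1 + 0 + 1 = 0.
s = ((-1)·0 − (-1)²) + ((-1)·1 − 3²) + (0·1 − (-3)²) = -1 + (-10) + (-9) = -20.
det M (expand along row 1) = (-1)·(-9) − (-1)·8 + 3·3 = 26.
Characteristic polynomial: λ³ − 20λ − 26 = 0.
Substitute λ = y + (tr M)/3 = y + 0.000000 to remove the quadratic term: y³ + p·y + q = 0 with p = s − (tr M)²/3 = -20.000000 and q = −2(tr M)³/27 + (tr M)·s/3 − det M = -26.000000.
Three real roots ⇒ use the trigonometric (Viète) form: r = 2√(−p/3) = 5.163978, φ = arccos(3q/(p·r)) = arccos(0.755232) = 0.714789 rad.
y_k = r·cos(φ/3 − 2πk/3) for k = 0, 1, 2 gives y = 5.018092, -1.453555, -3.564537.
λ_k = y_k + 0.000000 gives λ = 5.0181, -1.4536, -3.5645 (check: the sum is 0.0000 = tr M).

Hence λ_max = 5.0181 and λ_min = -3.5645.


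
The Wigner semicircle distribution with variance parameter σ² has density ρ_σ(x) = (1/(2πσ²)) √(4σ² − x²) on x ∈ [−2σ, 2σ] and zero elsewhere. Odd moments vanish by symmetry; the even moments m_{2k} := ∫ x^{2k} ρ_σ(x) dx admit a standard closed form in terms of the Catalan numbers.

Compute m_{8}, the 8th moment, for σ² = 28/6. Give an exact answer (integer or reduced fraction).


By the scaled semicircle moment identity, m_{2k} = σ^{2k} · C_k with k = 4.
C_4 = (1/(k+1)) · C(2k, k) = (1/5) · C(8, 4) = (1/5) · 70 = 14.
σ^{2k} = (σ²)^k = (28/6)^4 = 38416/81.

Therefore m_{8} = σ^{8} · C_4 = (38416/81) · 14 = 537824/81.


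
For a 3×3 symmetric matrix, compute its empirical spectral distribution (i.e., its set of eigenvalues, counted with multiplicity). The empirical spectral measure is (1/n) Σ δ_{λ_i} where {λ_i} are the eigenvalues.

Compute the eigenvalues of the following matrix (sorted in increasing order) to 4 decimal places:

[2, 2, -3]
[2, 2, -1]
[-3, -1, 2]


Since M is real symmetric, all three eigenvalues are real; they are the roots of det(λI − M) = λ³ − (tr M) λ² + s λ − det M, where s is the sum of the principal 2×2 minors.
tr M = 2 + 2 + 2 = 6.
s = (2·2 − 2²) + (2·2 − (-3)²) + (2·2 − (-1)²) = 0 + (-5) + 3 = -2.
det M (expand along row 1) = 2·3 − 2·1 + (-3)·4 = -8.
Characteristic polynomial: λ³ − 6λ² − 2λ + 8 = 0.
Substitute λ = y + (tr M)/3 = y + 2.000000 to remove the quadratic term: y³ + p·y + q = 0 with p = s − (tr M)²/3 = -14.000000 and q = −2(tr M)³/27 + (tr M)·s/3 − det M = -12.000000.
Three real roots ⇒ use the trigonometric (Viète) form: r = 2√(−p/3) = 4.320494, φ = arccos(3q/(p·r)) = arccos(0.595170) = 0.933319 rad.
y_k = r·cos(φ/3 − 2πk/3) for k = 0, 1, 2 gives y = 4.113091, -0.911179, -3.201912.
λ_k = y_k + 2.000000 gives λ = 6.1131, 1.0888, -1.2019 (check: the sum is 6.0000 = tr M).

Eigenvalues sorted in increasing order: [-1.2019, 1.0888, 6.1131].


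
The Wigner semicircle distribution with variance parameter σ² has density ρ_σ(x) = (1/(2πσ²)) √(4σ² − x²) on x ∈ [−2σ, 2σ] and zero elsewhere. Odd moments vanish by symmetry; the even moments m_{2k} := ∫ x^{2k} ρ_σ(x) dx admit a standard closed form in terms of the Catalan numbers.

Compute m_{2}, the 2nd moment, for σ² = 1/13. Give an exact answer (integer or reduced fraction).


By the scaled semicircle moment identity, m_{2k} = σ^{2k} · C_k with k = 1.
C_1 = (1/(k+1)) · C(2k, k) = (1/2) · C(2, 1) = (1/2) · 2 = 1.
σ^{2k} = (σ²)^k = (1/13)^1 = 1/13.

Therefore m_{2} = σ^{2} · C_1 = (1/13) · 1 = 1/13.


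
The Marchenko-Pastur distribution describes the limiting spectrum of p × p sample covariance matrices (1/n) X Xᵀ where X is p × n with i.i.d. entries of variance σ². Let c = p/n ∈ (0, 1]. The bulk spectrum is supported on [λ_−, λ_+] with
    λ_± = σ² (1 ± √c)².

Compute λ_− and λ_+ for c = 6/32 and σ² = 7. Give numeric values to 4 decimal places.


c = 6/32 = 0.187500; √c = 0.433013.
λ_− = σ² (1 − √c)² = 7 · (1 − 0.433013)² = 7 · (0.566987)² = 2.250322.
λ_+ = σ² (1 + √c)² = 7 · (1 + 0.433013)² = 7 · (1.433013)² = 14.374678.

Rounded to 4 decimal places: λ_− ≈ 2.2503, λ_+ ≈ 14.3747.


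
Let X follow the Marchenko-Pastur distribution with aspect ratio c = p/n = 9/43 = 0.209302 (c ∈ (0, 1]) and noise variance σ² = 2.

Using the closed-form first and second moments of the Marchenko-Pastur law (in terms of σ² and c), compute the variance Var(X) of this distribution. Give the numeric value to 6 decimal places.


Recall the MP moments m_1 = E[X] = σ² and m_2 = E[X²] = σ⁴ (1 + c).
m_1 = E[X] = σ² = 2, so m_1² = 4.
m_2 = E[X²] = σ⁴ (1 + c) = 4 · (1 + 0.209302) = 4 · 1.209302 = 4.837209.
(Note m_2 − m_1² simplifies to c · σ⁴ = 0.209302 · 4.)

Var(X) = m_2 − m_1² = 4.837209 − 4 = 0.837209.


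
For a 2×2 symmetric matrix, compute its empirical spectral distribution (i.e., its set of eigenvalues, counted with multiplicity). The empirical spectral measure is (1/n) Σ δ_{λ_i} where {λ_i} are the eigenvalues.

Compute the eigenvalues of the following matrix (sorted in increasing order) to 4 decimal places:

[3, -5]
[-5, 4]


Since M is real symmetric, both eigenvalues are real; they are the roots of det(λI − M) = λ² − (tr M) λ + det M.
tr M = 3 + 4 = 7.
det M = 3·4 − (-5)² = 12 − 25 = -13.
Characteristic polynomial: λ² − 7λ − 13 = 0.
Discriminant Δ = (tr M)² − 4·det M = 49 − (-52) = 101; √Δ = 10.049876.
λ = (tr M ± √Δ)/2 = (7 ± 10.049876)/2, giving (tr M − √Δ)/2 = -1.5249 and (tr M + √Δ)/2 = 8.5249.

Eigenvalues sorted in increasing order: [-1.5249, 8.5249].


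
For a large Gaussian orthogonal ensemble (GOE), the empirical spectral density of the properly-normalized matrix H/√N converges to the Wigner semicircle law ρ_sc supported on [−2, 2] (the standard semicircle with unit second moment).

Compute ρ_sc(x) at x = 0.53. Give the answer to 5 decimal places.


ρ_sc(x) = (1/(2π)) √(4 − x²). With x = 0.53:
  4 − x² = 4 − (0.53)² = 4 − 0.280900 = 3.719100.
  √(4 − x²) = 1.928497.
  1/(2π) = 0.159155.
  ρ_sc(0.53) = 0.159155 · 1.928497 = 0.306930.

Rounded to 5 decimal places: ρ_sc(0.53) ≈ 0.30693.


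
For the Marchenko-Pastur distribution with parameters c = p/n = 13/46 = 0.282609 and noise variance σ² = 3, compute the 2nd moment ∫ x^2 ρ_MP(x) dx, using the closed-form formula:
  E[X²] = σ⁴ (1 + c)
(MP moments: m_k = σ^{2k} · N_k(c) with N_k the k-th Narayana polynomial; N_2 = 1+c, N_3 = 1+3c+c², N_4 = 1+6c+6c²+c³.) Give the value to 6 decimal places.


E[X²] = σ⁴ (1 + c) (second MP moment). With σ² = 3 (so σ⁴ = 9) and c = 13/46 = 0.282609: E[X²] = 9 · (1 + 0.282609) = 9 · 1.282609.

So E[X^2] = 11.543478.


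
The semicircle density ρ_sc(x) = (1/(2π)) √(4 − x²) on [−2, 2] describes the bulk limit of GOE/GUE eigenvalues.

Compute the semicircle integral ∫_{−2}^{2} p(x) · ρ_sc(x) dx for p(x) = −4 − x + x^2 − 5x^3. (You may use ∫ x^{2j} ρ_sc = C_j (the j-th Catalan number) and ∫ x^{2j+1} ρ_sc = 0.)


Write p(x) = Σ a_i x^i, split into monomials and integrate each against ρ_sc separately.
Using ∫ x^{2j} ρ_sc = C_j = (1/(j+1)) C(2j, j) (Catalan numbers) and ∫ x^{2j+1} ρ_sc = 0 (odd monomials vanish by symmetry):
  i = 0 (even): a_0 · C_{0} = -4 · 1 = -4
  i = 1 (odd): ∫ x^1 ρ_sc = 0 (vanishes)
  i = 2 (even): a_2 · C_{1} = 1 · 1 = 1
  i = 3 (odd): ∫ x^3 ρ_sc = 0 (vanishes)

Summing the contributions: ∫_{−2}^{2} p(x) ρ_sc(x) dx = (-4) + 1 = -3.


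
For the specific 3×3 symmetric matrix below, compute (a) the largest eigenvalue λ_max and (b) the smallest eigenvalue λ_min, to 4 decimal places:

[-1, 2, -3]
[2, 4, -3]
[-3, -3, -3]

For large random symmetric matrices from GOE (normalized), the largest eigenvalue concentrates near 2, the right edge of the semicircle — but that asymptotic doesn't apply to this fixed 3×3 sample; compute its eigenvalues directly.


Since M is real symmetric, all three eigenvalues are real; they are the roots of det(λI − M) = λ³ − (tr M) λ² + s λ − det M, where s is the sum of the principal 2×2 minors.
tr M = -1 + 4 + (-3) = 0.
s = ((-1)·4 − 2²) + ((-1)·(-3) − (-3)²) + (4·(-3) − (-3)²) = -8 + (-6) + (-21) = -35.
det M (expand along row 1) = (-1)·(-21) − 2·(-15) + (-3)·6 = 33.
Characteristic polynomial: λ³ − 35λ − 33 = 0.
Substitute λ = y + (tr M)/3 = y + 0.000000 to remove the quadratic term: y³ + p·y + q = 0 with p = s − (tr M)²/3 = -35.000000 and q = −2(tr M)³/27 + (tr M)·s/3 − det M = -33.000000.
Three real roots ⇒ use the trigonometric (Viète) form: r = 2√(−p/3) = 6.831301, φ = arccos(3q/(p·r)) = arccos(0.414060) = 1.143886 rad.
y_k = r·cos(φ/3 − 2πk/3) for k = 0, 1, 2 gives y = 6.340700, -0.968840, -5.371860.
λ_k = y_k + 0.000000 gives λ = 6.3407, -0.9688, -5.3719 (check: the sum is 0.0000 = tr M).

Hence λ_max = 6.3407 and λ_min = -5.3719.


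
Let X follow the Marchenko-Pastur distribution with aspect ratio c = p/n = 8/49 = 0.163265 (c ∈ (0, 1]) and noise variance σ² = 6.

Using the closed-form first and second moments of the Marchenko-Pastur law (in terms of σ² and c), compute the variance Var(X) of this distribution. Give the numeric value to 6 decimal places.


Recall the MP moments m_1 = E[X] = σ² and m_2 = E[X²] = σ⁴ (1 + c).
m_1 = E[X] = σ² = 6, so m_1² = 36.
m_2 = E[X²] = σ⁴ (1 + c) = 36 · (1 + 0.163265) = 36 · 1.163265 = 41.877551.
(Note m_2 − m_1² simplifies to c · σ⁴ = 0.163265 · 36.)

Var(X) = m_2 − m_1² = 41.877551 − 36 = 5.877551.


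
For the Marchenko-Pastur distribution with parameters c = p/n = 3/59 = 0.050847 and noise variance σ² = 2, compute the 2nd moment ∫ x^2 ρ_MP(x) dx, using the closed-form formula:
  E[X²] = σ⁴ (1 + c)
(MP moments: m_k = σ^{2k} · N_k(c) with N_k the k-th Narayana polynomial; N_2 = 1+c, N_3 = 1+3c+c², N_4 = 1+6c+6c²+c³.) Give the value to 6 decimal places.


E[X²] = σ⁴ (1 + c) (second MP moment). With σ² = 2 (so σ⁴ = 4) and c = 3/59 = 0.050847: E[X²] = 4 · (1 + 0.050847) = 4 · 1.050847.

So E[X^2] = 4.203390.


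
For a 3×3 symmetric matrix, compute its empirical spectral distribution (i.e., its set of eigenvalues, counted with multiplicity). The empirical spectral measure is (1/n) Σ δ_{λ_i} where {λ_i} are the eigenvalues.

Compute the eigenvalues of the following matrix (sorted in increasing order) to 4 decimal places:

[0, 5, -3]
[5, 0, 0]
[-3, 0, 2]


Since M is real symmetric, all three eigenvalues are real; they are the roots of det(λI − M) = λ³ − (tr M) λ² + s λ − det M, where s is the sum of the principal 2×2 minors.
tr M = 0 + 0 + 2 = 2.
s = (0·0 − 5²) + (0·2 − (-3)²) + (0·2 − 0²) = -25 + (-9) + 0 = -34.
det M (expand along row 1) = 0·0 − 5·10 + (-3)·0 = -50.
Characteristic polynomial: λ³ − 2λ² − 34λ + 50 = 0.
Substitute λ = y + (tr M)/3 = y + 0.666667 to remove the quadratic term: y³ + p·y + q = 0 with p = s − (tr M)²/3 = -35.333333 and q = −2(tr M)³/27 + (tr M)·s/3 − det M = 26.740741.
Three real roots ⇒ use the trigonometric (Viète) form: r = 2√(−p/3) = 6.863753, φ = arccos(3q/(p·r)) = arccos(-0.330787) = 1.907934 rad.
y_k = r·cos(φ/3 − 2πk/3) for k = 0, 1, 2 gives y = 5.521830, 0.769720, -6.291550.
λ_k = y_k + 0.666667 gives λ = 6.1885, 1.4364, -5.6249 (check: the sum is 2.0000 = tr M).

Eigenvalues sorted in increasing order: [-5.6249, 1.4364, 6.1885].


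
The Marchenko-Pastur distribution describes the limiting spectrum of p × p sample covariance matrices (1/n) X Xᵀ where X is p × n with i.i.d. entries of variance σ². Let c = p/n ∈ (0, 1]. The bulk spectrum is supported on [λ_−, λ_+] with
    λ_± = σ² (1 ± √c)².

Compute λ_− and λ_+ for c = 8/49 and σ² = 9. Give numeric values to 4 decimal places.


c = 8/49 = 0.163265; √c = 0.404061.
λ_− = σ² (1 − √c)² = 9 · (1 − 0.404061)² = 9 · (0.595939)² = 3.196289.
λ_+ = σ² (1 + √c)² = 9 · (1 + 0.404061)² = 9 · (1.404061)² = 17.742486.

Rounded to 4 decimal places: λ_− ≈ 3.1963, λ_+ ≈ 17.7425.


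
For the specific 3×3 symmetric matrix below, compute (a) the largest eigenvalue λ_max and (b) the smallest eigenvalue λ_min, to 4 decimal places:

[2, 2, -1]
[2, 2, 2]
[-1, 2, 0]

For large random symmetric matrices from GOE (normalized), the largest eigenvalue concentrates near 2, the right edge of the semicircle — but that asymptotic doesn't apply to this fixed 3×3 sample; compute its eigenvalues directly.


Since M is real symmetric, all three eigenvalues are real; they are the roots of det(λI − M) = λ³ − (tr M) λ² + s λ − det M, where s is the sum of the principal 2×2 minors.
tr M = 2 + 2 + 0 = 4.
s = (2·2 − 2²) + (2·0 − (-1)²) + (2·0 − 2²) = 0 + (-1) + (-4) = -5.
det M (expand along row 1) = 2·(-4) − 2·2 + (-1)·6 = -18.
Characteristic polynomial: λ³ − 4λ² − 5λ + 18 = 0.
Substitute λ = y + (tr M)/3 = y + 1.333333 to remove the quadratic term: y³ + p·y + q = 0 with p = s − (tr M)²/3 = -10.333333 and q = −2(tr M)³/27 + (tr M)·s/3 − det M = 6.592593.
Three real roots ⇒ use the trigonometric (Viète) form: r = 2√(−p/3) = 3.711843, φ = arccos(3q/(p·r)) = arccos(-0.515641) = 2.112552 rad.
y_k = r·cos(φ/3 − 2πk/3) for k = 0, 1, 2 gives y = 2.828944, 0.666667, -3.495611.
λ_k = y_k + 1.333333 gives λ = 4.1623, 2.0000, -2.1623 (check: the sum is 4.0000 = tr M).

Hence λ_max = 4.1623 and λ_min = -2.1623.


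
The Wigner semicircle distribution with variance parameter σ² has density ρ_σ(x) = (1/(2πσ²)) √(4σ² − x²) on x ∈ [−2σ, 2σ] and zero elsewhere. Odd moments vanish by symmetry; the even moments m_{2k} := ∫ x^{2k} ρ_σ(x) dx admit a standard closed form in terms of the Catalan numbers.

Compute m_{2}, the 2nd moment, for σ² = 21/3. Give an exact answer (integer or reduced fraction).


By the scaled semicircle moment identity, m_{2k} = σ^{2k} · C_k with k = 1.
C_1 = (1/(k+1)) · C(2k, k) = (1/2) · C(2, 1) = (1/2) · 2 = 1.
σ^{2k} = (σ²)^k = (21/3)^1 = 7.

Therefore m_{2} = σ^{2} · C_1 = 7 · 1 = 7.


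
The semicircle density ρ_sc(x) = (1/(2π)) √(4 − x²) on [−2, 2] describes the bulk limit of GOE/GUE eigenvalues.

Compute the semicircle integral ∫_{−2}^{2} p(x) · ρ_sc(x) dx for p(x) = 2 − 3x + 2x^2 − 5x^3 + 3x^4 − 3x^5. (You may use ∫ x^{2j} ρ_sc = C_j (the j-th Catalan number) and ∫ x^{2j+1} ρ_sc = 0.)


Write p(x) = Σ a_i x^i, split into monomials and integrate each against ρ_sc separately.
Using ∫ x^{2j} ρ_sc = C_j = (1/(j+1)) C(2j, j) (Catalan numbers) and ∫ x^{2j+1} ρ_sc = 0 (odd monomials vanish by symmetry):
  i = 0 (even): a_0 · C_{0} = 2 · 1 = 2
  i = 1 (odd): ∫ x^1 ρ_sc = 0 (vanishes)
  i = 2 (even): a_2 · C_{1} = 2 · 1 = 2
  i = 3 (odd): ∫ x^3 ρ_sc = 0 (vanishes)
  i = 4 (even): a_4 · C_{2} = 3 · 2 = 6
  i = 5 (odd): ∫ x^5 ρ_sc = 0 (vanishes)

Summing the contributions: ∫_{−2}^{2} p(x) ρ_sc(x) dx = 2 + 2 + 6 = 10.


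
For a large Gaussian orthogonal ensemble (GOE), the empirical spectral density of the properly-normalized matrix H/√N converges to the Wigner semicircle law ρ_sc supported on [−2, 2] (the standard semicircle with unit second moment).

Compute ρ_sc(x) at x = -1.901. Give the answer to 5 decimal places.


ρ_sc(x) = (1/(2π)) √(4 − x²). With x = -1.901:
  4 − x² = 4 − (-1.901)² = 4 − 3.613801 = 0.386199.
  √(4 − x²) = 0.621449.
  1/(2π) = 0.159155.
  ρ_sc(-1.901) = 0.159155 · 0.621449 = 0.098907.

Rounded to 5 decimal places: ρ_sc(-1.901) ≈ 0.09891.


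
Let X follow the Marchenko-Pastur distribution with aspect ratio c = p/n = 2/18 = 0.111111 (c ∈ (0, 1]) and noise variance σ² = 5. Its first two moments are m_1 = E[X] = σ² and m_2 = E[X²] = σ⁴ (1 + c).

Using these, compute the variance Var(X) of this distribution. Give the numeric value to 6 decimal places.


m_1 = E[X] = σ² = 5, so m_1² = 25.
m_2 = E[X²] = σ⁴ (1 + c) = 25 · (1 + 0.111111) = 25 · 1.111111 = 27.777778.
(Note m_2 − m_1² simplifies to c · σ⁴ = 0.111111 · 25.)

Var(X) = m_2 − m_1² = 27.777778 − 25 = 2.777778.


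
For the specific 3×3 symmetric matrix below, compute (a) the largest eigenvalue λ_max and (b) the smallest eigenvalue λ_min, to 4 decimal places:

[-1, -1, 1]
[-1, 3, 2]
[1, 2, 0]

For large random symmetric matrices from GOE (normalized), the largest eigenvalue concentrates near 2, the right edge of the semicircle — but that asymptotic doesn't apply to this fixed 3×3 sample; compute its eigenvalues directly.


Since M is real symmetric, all three eigenvalues are real; they are the roots of det(λI − M) = λ³ − (tr M) λ² + s λ − det M, where s is the sum of the principal 2×2 minors.
tr M = -1 + 3 + 0 = 2.
s = ((-1)·3 − (-1)²) + ((-1)·0 − 1²) + (3·0 − 2²) = -4 + (-1) + (-4) = -9.
det M (expand along row 1) = (-1)·(-4) − (-1)·(-2) + 1·(-5) = -3.
Characteristic polynomial: λ³ − 2λ² − 9λ + 3 = 0.
Substitute λ = y + (tr M)/3 = y + 0.666667 to remove the quadratic term: y³ + p·y + q = 0 with p = s − (tr M)²/3 = -10.333333 and q = −2(tr M)³/27 + (tr M)·s/3 − det M = -3.592593.
Three real roots ⇒ use the trigonometric (Viète) form: r = 2√(−p/3) = 3.711843, φ = arccos(3q/(p·r)) = arccos(0.280995) = 1.285965 rad.
y_k = r·cos(φ/3 − 2πk/3) for k = 0, 1, 2 gives y = 3.376016, -0.351887, -3.024129.
λ_k = y_k + 0.666667 gives λ = 4.0427, 0.3148, -2.3575 (check: the sum is 2.0000 = tr M).

Hence λ_max = 4.0427 and λ_min = -2.3575.


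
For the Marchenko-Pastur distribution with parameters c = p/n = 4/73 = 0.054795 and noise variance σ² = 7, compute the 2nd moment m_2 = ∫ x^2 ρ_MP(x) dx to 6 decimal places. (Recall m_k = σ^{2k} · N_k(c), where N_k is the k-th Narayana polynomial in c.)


E[X²] = σ⁴ (1 + c) (second MP moment). With σ² = 7 (so σ⁴ = 49) and c = 4/73 = 0.054795: E[X²] = 49 · (1 + 0.054795) = 49 · 1.054795.

So E[X^2] = 51.684932.


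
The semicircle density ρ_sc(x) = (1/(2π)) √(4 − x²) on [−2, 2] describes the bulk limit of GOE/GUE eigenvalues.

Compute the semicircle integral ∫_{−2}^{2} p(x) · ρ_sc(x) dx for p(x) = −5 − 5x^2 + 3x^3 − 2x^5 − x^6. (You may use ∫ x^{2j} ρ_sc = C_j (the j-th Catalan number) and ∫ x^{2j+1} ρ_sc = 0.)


Write p(x) = Σ a_i x^i, split into monomials and integrate each against ρ_sc separately.
Using ∫ x^{2j} ρ_sc = C_j = (1/(j+1)) C(2j, j) (Catalan numbers) and ∫ x^{2j+1} ρ_sc = 0 (odd monomials vanish by symmetry):
  i = 0 (even): a_0 · C_{0} = -5 · 1 = -5
  i = 2 (even): a_2 · C_{1} = -5 · 1 = -5
  i = 3 (odd): ∫ x^3 ρ_sc = 0 (vanishes)
  i = 5 (odd): ∫ x^5 ρ_sc = 0 (vanishes)
  i = 6 (even): a_6 · C_{3} = -1 · 5 = -5

Summing the contributions: ∫_{−2}^{2} p(x) ρ_sc(x) dx = (-5) + (-5) + (-5) = -15.


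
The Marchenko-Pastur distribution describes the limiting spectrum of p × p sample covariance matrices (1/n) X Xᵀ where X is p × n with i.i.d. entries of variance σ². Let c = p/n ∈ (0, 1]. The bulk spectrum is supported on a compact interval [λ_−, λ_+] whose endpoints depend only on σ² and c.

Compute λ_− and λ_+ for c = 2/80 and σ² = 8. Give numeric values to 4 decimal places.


c = 2/80 = 0.025000; √c = 0.158114.
λ_− = σ² (1 − √c)² = 8 · (1 − 0.158114)² = 8 · (0.841886)² = 5.670178.
λ_+ = σ² (1 + √c)² = 8 · (1 + 0.158114)² = 8 · (1.158114)² = 10.729822.

Rounded to 4 decimal places: λ_− ≈ 5.6702, λ_+ ≈ 10.7298.


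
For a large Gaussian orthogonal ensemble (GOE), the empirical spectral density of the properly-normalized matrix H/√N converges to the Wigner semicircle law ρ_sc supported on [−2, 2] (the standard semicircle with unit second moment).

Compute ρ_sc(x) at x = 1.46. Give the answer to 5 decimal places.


ρ_sc(x) = (1/(2π)) √(4 − x²). With x = 1.46:
  4 − x² = 4 − (1.46)² = 4 − 2.131600 = 1.868400.
  √(4 − x²) = 1.366894.
  1/(2π) = 0.159155.
  ρ_sc(1.46) = 0.159155 · 1.366894 = 0.217548.

Rounded to 5 decimal places: ρ_sc(1.46) ≈ 0.21755.


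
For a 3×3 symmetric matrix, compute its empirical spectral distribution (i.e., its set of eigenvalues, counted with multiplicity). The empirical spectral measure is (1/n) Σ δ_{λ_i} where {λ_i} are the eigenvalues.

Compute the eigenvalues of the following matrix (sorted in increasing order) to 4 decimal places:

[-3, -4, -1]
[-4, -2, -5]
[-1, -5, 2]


Since M is real symmetric, all three eigenvalues are real; they are the roots of det(λI − M) = λ³ − (tr M) λ² + s λ − det M, where s is the sum of the principal 2×2 minors.
tr M = -3 + (-2) + 2 = -3.
s = ((-3)·(-2) − (-4)²) + ((-3)·2 − (-1)²) + ((-2)·2 − (-5)²) = -10 + (-7) + (-29) = -46.
det M (expand along row 1) = (-3)·(-29) − (-4)·(-13) + (-1)·18 = 17.
Characteristic polynomial: λ³ + 3λ² − 46λ − 17 = 0.
Substitute λ = y + (tr M)/3 = y − 1.000000 to remove the quadratic term: y³ + p·y + q = 0 with p = s − (tr M)²/3 = -49.000000 and q = −2(tr M)³/27 + (tr M)·s/3 − det M = 31.000000.
Three real roots ⇒ use the trigonometric (Viète) form: r = 2√(−p/3) = 8.082904, φ = arccos(3q/(p·r)) = arccos(-0.234812) = 1.807821 rad.
y_k = r·cos(φ/3 − 2πk/3) for k = 0, 1, 2 gives y = 6.659187, 0.637952, -7.297139.
λ_k = y_k − 1.000000 gives λ = 5.6592, -0.3620, -8.2971 (check: the sum is -3.0000 = tr M).

Eigenvalues sorted in increasing order: [-8.2971, -0.3620, 5.6592].


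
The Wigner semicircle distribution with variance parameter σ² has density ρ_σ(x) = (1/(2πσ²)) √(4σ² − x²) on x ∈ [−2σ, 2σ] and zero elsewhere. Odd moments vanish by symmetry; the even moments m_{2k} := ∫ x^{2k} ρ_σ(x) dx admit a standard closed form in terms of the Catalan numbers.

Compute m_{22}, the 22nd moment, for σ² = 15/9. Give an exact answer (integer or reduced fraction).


By the scaled semicircle moment identity, m_{2k} = σ^{2k} · C_k with k = 11.
C_11 = (1/(k+1)) · C(2k, k) = (1/12) · C(22, 11) = (1/12) · 705432 = 58786.
σ^{2k} = (σ²)^k = (15/9)^11 = 48828125/177147.

Therefore m_{22} = σ^{22} · C_11 = (48828125/177147) · 58786 = 2870410156250/177147.


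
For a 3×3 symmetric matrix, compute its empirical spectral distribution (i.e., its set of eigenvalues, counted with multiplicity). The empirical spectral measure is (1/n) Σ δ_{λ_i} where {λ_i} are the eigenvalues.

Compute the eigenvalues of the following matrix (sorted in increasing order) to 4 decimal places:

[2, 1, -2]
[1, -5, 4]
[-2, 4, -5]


Since M is real symmetric, all three eigenvalues are real; they are the roots of det(λI − M) = λ³ − (tr M) λ² + s λ − det M, where s is the sum of the principal 2×2 minors.
tr M = 2 + (-5) + (-5) = -8.
s = (2·(-5) − 1²) + (2·(-5) − (-2)²) + ((-5)·(-5) − 4²) = -11 + (-14) + 9 = -16.
det M (expand along row 1) = 2·9 − 1·3 + (-2)·(-6) = 27.
Characteristic polynomial: λ³ + 8λ² − 16λ − 27 = 0.
Substitute λ = y + (tr M)/3 = y − 2.666667 to remove the quadratic term: y³ + p·y + q = 0 with p = s − (tr M)²/3 = -37.333333 and q = −2(tr M)³/27 + (tr M)·s/3 − det M = 53.592593.
Three real roots ⇒ use the trigonometric (Viète) form: r = 2√(−p/3) = 7.055337, φ = arccos(3q/(p·r)) = arccos(-0.610396) = 2.227356 rad.
y_k = r·cos(φ/3 − 2πk/3) for k = 0, 1, 2 gives y = 5.198463, 1.531788, -6.730251.
λ_k = y_k − 2.666667 gives λ = 2.5318, -1.1349, -9.3969 (check: the sum is -8.0000 = tr M).

Eigenvalues sorted in increasing order: [-9.3969, -1.1349, 2.5318].


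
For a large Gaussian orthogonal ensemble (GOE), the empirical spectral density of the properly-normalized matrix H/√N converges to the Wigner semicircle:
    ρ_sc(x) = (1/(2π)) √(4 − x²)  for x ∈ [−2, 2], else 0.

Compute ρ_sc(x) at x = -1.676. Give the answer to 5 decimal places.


ρ_sc(x) = (1/(2π)) √(4 − x²). With x = -1.676:
  4 − x² = 4 − (-1.676)² = 4 − 2.808976 = 1.191024.
  √(4 − x²) = 1.091340.
  1/(2π) = 0.159155.
  ρ_sc(-1.676) = 0.159155 · 1.091340 = 0.173692.

Rounded to 5 decimal places: ρ_sc(-1.676) ≈ 0.17369.


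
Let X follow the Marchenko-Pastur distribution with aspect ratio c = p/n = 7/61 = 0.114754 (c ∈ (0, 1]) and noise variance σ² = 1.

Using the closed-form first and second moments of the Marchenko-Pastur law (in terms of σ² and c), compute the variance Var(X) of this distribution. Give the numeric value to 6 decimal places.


Recall the MP moments m_1 = E[X] = σ² and m_2 = E[X²] = σ⁴ (1 + c).
m_1 = E[X] = σ² = 1, so m_1² = 1.
m_2 = E[X²] = σ⁴ (1 + c) = 1 · (1 + 0.114754) = 1 · 1.114754 = 1.114754.
(Note m_2 − m_1² simplifies to c · σ⁴ = 0.114754 · 1.)

Var(X) = m_2 − m_1² = 1.114754 − 1 = 0.114754.


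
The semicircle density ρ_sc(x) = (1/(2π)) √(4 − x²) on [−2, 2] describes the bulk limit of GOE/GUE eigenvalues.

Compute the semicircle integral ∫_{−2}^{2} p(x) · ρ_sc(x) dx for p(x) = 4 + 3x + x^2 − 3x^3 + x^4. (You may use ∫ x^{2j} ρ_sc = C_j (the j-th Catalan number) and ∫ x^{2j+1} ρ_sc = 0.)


Write p(x) = Σ a_i x^i, split into monomials and integrate each against ρ_sc separately.
Using ∫ x^{2j} ρ_sc = C_j = (1/(j+1)) C(2j, j) (Catalan numbers) and ∫ x^{2j+1} ρ_sc = 0 (odd monomials vanish by symmetry):
  i = 0 (even): a_0 · C_{0} = 4 · 1 = 4
  i = 1 (odd): ∫ x^1 ρ_sc = 0 (vanishes)
  i = 2 (even): a_2 · C_{1} = 1 · 1 = 1
  i = 3 (odd): ∫ x^3 ρ_sc = 0 (vanishes)
  i = 4 (even): a_4 · C_{2} = 1 · 2 = 2

Summing the contributions: ∫_{−2}^{2} p(x) ρ_sc(x) dx = 4 + 1 + 2 = 7.


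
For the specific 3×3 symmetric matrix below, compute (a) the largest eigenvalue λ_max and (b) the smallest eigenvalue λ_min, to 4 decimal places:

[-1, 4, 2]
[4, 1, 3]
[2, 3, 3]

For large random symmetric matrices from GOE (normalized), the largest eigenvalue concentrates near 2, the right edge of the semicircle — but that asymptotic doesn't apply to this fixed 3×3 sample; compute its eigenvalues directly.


Since M is real symmetric, all three eigenvalues are real; they are the roots of det(λI − M) = λ³ − (tr M) λ² + s λ − det M, where s is the sum of the principal 2×2 minors.
tr M = -1 + 1 + 3 = 3.
s = ((-1)·1 − 4²) + ((-1)·3 − 2²) + (1·3 − 3²) = -17 + (-7) + (-6) = -30.
det M (expand along row 1) = (-1)·(-6) − 4·6 + 2·10 = 2.
Characteristic polynomial: λ³ − 3λ² − 30λ − 2 = 0.
Substitute λ = y + (tr M)/3 = y + 1.000000 to remove the quadratic term: y³ + p·y + q = 0 with p = s − (tr M)²/3 = -33.000000 and q = −2(tr M)³/27 + (tr M)·s/3 − det M = -34.000000.
Three real roots ⇒ use the trigonometric (Viète) form: r = 2√(−p/3) = 6.633250, φ = arccos(3q/(p·r)) = arccos(0.465972) = 1.086063 rad.
y_k = r·cos(φ/3 − 2πk/3) for k = 0, 1, 2 gives y = 6.203302, -1.067127, -5.136174.
λ_k = y_k + 1.000000 gives λ = 7.2033, -0.0671, -4.1362 (check: the sum is 3.0000 = tr M).

Hence λ_max = 7.2033 and λ_min = -4.1362.


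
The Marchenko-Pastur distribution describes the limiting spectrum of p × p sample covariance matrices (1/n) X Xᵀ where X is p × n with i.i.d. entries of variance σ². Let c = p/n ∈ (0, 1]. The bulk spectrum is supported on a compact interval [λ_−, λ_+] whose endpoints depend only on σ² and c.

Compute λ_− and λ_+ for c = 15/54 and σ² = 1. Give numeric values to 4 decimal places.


c = 15/54 = 0.277778; √c = 0.527046.
λ_− = σ² (1 − √c)² = 1 · (1 − 0.527046)² = 1 · (0.472954)² = 0.223685.
λ_+ = σ² (1 + √c)² = 1 · (1 + 0.527046)² = 1 · (1.527046)² = 2.331870.

Rounded to 4 decimal places: λ_− ≈ 0.2237, λ_+ ≈ 2.3319.


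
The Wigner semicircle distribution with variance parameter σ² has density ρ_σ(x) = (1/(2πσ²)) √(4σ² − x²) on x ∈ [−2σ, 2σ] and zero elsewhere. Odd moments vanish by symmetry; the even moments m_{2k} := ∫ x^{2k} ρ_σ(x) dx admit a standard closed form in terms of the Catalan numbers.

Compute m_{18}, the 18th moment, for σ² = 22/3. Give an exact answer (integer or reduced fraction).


By the scaled semicircle moment identity, m_{2k} = σ^{2k} · C_k with k = 9.
C_9 = (1/(k+1)) · C(2k, k) = (1/10) · C(18, 9) = (1/10) · 48620 = 4862.
σ^{2k} = (σ²)^k = (22/3)^9 = 1207269217792/19683.

Therefore m_{18} = σ^{18} · C_9 = (1207269217792/19683) · 4862 = 5869742936904704/19683.


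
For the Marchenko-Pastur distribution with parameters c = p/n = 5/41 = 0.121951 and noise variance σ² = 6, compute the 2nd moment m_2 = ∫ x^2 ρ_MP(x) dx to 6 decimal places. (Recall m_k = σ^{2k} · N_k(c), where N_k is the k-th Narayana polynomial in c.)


E[X²] = σ⁴ (1 + c) (second MP moment). With σ² = 6 (so σ⁴ = 36) and c = 5/41 = 0.121951: E[X²] = 36 · (1 + 0.121951) = 36 · 1.121951.

So E[X^2] = 40.390244.


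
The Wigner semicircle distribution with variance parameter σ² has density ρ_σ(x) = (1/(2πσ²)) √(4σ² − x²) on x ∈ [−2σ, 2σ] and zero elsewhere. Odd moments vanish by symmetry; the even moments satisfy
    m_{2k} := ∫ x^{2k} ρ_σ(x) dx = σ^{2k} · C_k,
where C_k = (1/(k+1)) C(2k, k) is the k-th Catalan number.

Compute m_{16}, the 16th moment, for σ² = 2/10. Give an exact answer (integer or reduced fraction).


By the scaled semicircle moment identity, m_{2k} = σ^{2k} · C_k with k = 8.
C_8 = (1/(k+1)) · C(2k, k) = (1/9) · C(16, 8) = (1/9) · 12870 = 1430.
σ^{2k} = (σ²)^k = (2/10)^8 = 1/390625.

Therefore m_{16} = σ^{16} · C_8 = (1/390625) · 1430 = 286/78125.


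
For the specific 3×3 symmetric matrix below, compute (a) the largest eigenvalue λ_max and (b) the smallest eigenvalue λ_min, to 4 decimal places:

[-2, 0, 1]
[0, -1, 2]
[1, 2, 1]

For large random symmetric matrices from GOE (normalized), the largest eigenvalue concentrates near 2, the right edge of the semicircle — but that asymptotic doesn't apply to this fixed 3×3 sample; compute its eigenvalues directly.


Since M is real symmetric, all three eigenvalues are real; they are the roots of det(λI − M) = λ³ − (tr M) λ² + s λ − det M, where s is the sum of the principal 2×2 minors.
tr M = -2 + (-1) + 1 = -2.
s = ((-2)·(-1) − 0²) + ((-2)·1 − 1²) + ((-1)·1 − 2²) = 2 + (-3) + (-5) = -6.
det M (expand along row 1) = (-2)·(-5) − 0·(-2) + 1·1 = 11.
Characteristic polynomial: λ³ + 2λ² − 6λ − 11 = 0.
Substitute λ = y + (tr M)/3 = y − 0.666667 to remove the quadratic term: y³ + p·y + q = 0 with p = s − (tr M)²/3 = -7.333333 and q = −2(tr M)³/27 + (tr M)·s/3 − det M = -6.407407.
Three real roots ⇒ use the trigonometric (Viète) form: r = 2√(−p/3) = 3.126944, φ = arccos(3q/(p·r)) = arccos(0.838266) = 0.576700 rad.
y_k = r·cos(φ/3 − 2πk/3) for k = 0, 1, 2 gives y = 3.069345, -1.017302, -2.052043.
λ_k = y_k − 0.666667 gives λ = 2.4027, -1.6840, -2.7187 (check: the sum is -2.0000 = tr M).

Hence λ_max = 2.4027 and λ_min = -2.7187.


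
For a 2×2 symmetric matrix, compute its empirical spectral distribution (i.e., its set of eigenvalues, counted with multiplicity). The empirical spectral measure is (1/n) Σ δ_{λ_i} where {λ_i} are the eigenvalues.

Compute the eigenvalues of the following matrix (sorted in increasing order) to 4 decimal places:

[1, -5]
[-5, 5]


Since M is real symmetric, both eigenvalues are real; they are the roots of det(λI − M) = λ² − (tr M) λ + det M.
tr M = 1 + 5 = 6.
det M = 1·5 − (-5)² = 5 − 25 = -20.
Characteristic polynomial: λ² − 6λ − 20 = 0.
Discriminant Δ = (tr M)² − 4·det M = 36 − (-80) = 116; √Δ = 10.770330.
λ = (tr M ± √Δ)/2 = (6 ± 10.770330)/2, giving (tr M − √Δ)/2 = -2.3852 and (tr M + √Δ)/2 = 8.3852.

Eigenvalues sorted in increasing order: [-2.3852, 8.3852].
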